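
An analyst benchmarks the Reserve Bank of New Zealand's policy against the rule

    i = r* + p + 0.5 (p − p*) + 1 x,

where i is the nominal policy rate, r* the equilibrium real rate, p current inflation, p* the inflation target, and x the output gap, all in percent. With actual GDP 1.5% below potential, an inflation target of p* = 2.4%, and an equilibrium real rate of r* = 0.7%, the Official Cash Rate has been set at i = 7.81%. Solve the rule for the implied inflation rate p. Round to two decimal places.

Output 1.5% below potential → x = -1.5.
Collecting p: i = r* + (1 + 0.5) p − 0.5 p* + 1 x
1.5 p = 7.81 − 0.7 + 0.5 × 2.4 − 1 × (-1.5) = 9.81
p = 9.81 / 1.5 = 6.54

6.54%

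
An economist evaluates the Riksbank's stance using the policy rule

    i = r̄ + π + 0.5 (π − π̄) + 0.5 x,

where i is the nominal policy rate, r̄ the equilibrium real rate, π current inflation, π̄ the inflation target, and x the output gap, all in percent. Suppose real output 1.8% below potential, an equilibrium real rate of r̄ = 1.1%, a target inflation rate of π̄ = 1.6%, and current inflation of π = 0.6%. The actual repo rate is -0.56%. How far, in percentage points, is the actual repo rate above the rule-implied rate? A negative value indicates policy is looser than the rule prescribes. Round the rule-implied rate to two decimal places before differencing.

-0.86 pp

Output 1.8% below potential → x = -1.8.
i = 1.1 + 0.6 + 0.5 × (0.6 − 1.6) + 0.5 × (-1.8)
   = 1.1 + 0.6 − 0.5 − 0.9 = 0.30
Deviation = -0.56 − 0.30 = -0.86 pp.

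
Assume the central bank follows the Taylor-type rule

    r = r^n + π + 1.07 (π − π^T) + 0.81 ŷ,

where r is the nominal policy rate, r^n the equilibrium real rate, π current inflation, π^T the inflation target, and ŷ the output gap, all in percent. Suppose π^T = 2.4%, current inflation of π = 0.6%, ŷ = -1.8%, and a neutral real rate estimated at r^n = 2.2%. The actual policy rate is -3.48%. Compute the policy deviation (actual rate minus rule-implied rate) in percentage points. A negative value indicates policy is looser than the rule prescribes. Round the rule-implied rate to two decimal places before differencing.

-2.90 pp

r = 2.2 + 0.6 + 1.07 × (0.6 − 2.4) + 0.81 × (-1.8)
   = 2.2 + 0.6 − 1.926 − 1.458 = -0.58
Deviation = -3.48 − (-0.58) = -2.90 pp.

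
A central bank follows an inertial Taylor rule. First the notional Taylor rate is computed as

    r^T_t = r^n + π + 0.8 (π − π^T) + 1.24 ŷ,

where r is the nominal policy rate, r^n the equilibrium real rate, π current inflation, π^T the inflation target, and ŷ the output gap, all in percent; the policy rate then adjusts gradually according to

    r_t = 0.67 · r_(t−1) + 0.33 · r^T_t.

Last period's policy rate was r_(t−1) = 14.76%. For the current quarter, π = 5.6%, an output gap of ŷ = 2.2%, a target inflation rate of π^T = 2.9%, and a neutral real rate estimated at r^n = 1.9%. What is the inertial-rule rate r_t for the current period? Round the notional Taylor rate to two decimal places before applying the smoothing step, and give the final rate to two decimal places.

13.98%

r^T_t = 1.9 + 5.6 + 0.8 × (5.6 − 2.9) + 1.24 × 2.2
   = 1.9 + 5.6 + 2.16 + 2.728 = 12.39
r_t = 0.67 × 14.76 + 0.33 × 12.39 = 9.8892 + 4.0887 = 13.98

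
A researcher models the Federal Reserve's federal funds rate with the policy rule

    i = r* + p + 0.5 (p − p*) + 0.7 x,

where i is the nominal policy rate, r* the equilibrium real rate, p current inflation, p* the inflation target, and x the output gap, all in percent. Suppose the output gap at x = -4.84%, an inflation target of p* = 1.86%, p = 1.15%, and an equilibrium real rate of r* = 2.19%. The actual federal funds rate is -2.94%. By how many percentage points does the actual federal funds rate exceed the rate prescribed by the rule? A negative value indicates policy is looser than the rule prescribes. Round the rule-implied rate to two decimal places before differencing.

i = 2.19 + 1.15 + 0.5 × (1.15 − 1.86) + 0.7 × (-4.84)
   = 2.19 + 1.15 − 0.355 − 3.388 = -0.40
Deviation = -2.94 − (-0.40) = -2.54 pp.

-2.54 pp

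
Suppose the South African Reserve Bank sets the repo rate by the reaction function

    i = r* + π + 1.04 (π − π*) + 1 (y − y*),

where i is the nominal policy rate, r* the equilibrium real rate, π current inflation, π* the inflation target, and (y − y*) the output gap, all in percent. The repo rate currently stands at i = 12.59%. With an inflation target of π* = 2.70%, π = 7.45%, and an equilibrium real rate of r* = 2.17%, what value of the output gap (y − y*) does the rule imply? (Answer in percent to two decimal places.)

-1.97%

1 (y − y*) = 12.59 − 2.17 − 7.45 − 1.04 × (7.45 − 2.70) = -1.97
(y − y*) = -1.97 / 1 = -1.97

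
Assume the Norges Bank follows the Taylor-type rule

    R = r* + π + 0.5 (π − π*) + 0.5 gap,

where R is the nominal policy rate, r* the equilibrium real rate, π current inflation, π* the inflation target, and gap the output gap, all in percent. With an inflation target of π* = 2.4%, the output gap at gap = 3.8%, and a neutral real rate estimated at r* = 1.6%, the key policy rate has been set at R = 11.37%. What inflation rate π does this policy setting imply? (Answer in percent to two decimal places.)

6.05%

Collecting π: R = r* + (1 + 0.5) π − 0.5 π* + 0.5 gap
1.5 π = 11.37 − 1.6 + 0.5 × 2.4 − 0.5 × 3.8 = 9.07
π = 9.07 / 1.5 = 6.05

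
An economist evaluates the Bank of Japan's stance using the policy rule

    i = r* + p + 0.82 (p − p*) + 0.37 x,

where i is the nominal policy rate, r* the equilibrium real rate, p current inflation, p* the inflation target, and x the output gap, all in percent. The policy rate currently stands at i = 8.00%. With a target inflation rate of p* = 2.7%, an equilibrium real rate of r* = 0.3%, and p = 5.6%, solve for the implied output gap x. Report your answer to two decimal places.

-0.75%

0.37 x = 8.00 − 0.3 − 5.6 − 0.82 × (5.6 − 2.7) = -0.278
x = -0.278 / 0.37 = -0.75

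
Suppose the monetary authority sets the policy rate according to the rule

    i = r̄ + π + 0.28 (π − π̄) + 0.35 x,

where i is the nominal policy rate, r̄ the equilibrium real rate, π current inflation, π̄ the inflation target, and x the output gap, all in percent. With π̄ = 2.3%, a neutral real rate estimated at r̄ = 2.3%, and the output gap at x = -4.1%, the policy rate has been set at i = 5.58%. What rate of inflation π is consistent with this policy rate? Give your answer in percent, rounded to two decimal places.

Collecting π: i = r̄ + (1 + 0.28) π − 0.28 π̄ + 0.35 x
1.28 π = 5.58 − 2.3 + 0.28 × 2.3 − 0.35 × (-4.1) = 5.359
π = 5.359 / 1.28 = 4.19

4.19%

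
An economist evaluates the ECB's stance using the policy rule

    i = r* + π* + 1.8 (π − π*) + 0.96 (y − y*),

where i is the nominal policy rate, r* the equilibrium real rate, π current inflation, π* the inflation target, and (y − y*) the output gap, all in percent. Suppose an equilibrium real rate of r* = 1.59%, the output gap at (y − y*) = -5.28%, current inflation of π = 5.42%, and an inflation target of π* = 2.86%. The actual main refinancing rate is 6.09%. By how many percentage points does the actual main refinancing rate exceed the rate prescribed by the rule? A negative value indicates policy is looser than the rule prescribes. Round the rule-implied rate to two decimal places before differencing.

2.10 pp

i = 1.59 + 2.86 + 1.8 × (5.42 − 2.86) + 0.96 × (-5.28)
   = 1.59 + 2.86 + 4.608 − 5.0688 = 3.99
Deviation = 6.09 − 3.99 = 2.10 pp.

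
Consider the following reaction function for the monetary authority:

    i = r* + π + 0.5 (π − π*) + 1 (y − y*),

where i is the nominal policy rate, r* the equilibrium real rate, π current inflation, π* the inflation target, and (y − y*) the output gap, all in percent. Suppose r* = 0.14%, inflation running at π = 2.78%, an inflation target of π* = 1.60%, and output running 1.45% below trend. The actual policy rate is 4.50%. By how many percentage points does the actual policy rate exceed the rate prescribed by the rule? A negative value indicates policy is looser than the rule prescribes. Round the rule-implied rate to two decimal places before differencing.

Output 1.45% below potential → (y − y*) = -1.45.
i = 0.14 + 2.78 + 0.5 × (2.78 − 1.60) + 1 × (-1.45)
   = 0.14 + 2.78 + 0.59 − 1.45 = 2.06
Deviation = 4.50 − 2.06 = 2.44 pp.

2.44 pp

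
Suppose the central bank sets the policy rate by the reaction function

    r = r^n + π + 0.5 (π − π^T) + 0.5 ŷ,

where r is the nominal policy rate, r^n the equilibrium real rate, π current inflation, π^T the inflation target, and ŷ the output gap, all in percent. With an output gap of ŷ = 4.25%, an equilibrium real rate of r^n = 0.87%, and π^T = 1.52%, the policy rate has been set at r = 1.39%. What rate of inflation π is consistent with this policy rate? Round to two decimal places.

-0.56%

Collecting π: r = r^n + (1 + 0.5) π − 0.5 π^T + 0.5 ŷ
1.5 π = 1.39 − 0.87 + 0.5 × 1.52 − 0.5 × 4.25 = -0.845
π = -0.845 / 1.5 = -0.56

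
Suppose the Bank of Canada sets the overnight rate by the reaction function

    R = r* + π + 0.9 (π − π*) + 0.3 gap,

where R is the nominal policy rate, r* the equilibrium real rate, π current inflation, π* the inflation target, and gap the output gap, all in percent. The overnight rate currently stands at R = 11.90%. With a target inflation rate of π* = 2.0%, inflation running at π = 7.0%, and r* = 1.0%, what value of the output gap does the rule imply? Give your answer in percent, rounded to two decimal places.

0.3 gap = 11.90 − 1.0 − 7.0 − 0.9 × (7.0 − 2.0) = -0.6
gap = -0.6 / 0.3 = -2.00

-2.00%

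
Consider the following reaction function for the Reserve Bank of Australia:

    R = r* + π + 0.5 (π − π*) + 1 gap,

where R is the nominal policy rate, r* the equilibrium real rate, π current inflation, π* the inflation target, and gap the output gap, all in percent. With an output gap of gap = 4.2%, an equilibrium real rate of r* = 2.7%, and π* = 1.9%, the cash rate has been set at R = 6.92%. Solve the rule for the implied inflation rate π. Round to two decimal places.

0.65%

Collecting π: R = r* + (1 + 0.5) π − 0.5 π* + 1 gap
1.5 π = 6.92 − 2.7 + 0.5 × 1.9 − 1 × 4.2 = 0.97
π = 0.97 / 1.5 = 0.65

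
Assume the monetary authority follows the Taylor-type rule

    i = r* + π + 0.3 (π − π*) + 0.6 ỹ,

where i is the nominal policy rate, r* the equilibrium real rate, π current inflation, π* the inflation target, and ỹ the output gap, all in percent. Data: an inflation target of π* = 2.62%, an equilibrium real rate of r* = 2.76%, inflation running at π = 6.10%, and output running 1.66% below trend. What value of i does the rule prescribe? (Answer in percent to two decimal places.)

8.91%

Output 1.66% below potential → ỹ = -1.66.
i = 2.76 + 6.10 + 0.3 × (6.10 − 2.62) + 0.6 × (-1.66)
   = 2.76 + 6.1 + 1.044 − 0.996 = 8.91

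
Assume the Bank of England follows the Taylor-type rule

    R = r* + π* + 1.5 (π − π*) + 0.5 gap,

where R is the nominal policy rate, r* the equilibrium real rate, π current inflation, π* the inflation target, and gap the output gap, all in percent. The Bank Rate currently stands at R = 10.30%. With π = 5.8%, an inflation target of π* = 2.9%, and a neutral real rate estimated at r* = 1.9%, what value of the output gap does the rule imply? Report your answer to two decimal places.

0.5 gap = 10.30 − 1.9 − 2.9 − 1.5 × (5.8 − 2.9) = 1.15
gap = 1.15 / 0.5 = 2.30

2.30%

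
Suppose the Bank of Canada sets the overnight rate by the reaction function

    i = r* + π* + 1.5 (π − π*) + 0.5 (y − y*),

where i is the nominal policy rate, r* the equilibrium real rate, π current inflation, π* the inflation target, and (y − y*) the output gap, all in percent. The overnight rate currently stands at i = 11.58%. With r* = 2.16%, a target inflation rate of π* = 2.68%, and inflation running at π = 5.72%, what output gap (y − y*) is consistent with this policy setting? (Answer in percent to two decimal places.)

4.36%

0.5 (y − y*) = 11.58 − 2.16 − 2.68 − 1.5 × (5.72 − 2.68) = 2.18
(y − y*) = 2.18 / 0.5 = 4.36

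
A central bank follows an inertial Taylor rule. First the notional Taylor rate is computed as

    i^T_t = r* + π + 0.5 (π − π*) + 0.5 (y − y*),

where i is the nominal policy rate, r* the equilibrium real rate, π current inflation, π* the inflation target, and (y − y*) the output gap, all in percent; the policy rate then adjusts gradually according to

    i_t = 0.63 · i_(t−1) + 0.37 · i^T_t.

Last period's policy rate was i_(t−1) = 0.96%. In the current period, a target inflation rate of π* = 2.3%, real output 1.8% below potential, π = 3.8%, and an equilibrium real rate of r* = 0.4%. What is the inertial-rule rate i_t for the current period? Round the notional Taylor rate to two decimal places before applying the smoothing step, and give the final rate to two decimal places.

2.10%

Output 1.8% below potential → (y − y*) = -1.8.
i^T_t = 0.4 + 3.8 + 0.5 × (3.8 − 2.3) + 0.5 × (-1.8)
   = 0.4 + 3.8 + 0.75 − 0.9 = 4.05
i_t = 0.63 × 0.96 + 0.37 × 4.05 = 0.6048 + 1.4985 = 2.10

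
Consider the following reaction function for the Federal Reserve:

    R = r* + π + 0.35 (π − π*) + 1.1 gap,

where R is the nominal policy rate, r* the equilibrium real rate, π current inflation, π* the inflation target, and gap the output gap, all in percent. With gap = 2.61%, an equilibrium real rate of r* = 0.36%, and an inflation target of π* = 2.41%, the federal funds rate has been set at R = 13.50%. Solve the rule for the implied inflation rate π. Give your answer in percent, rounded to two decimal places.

8.23%

Collecting π: R = r* + (1 + 0.35) π − 0.35 π* + 1.1 gap
1.35 π = 13.50 − 0.36 + 0.35 × 2.41 − 1.1 × 2.61 = 11.1125
π = 11.1125 / 1.35 = 8.23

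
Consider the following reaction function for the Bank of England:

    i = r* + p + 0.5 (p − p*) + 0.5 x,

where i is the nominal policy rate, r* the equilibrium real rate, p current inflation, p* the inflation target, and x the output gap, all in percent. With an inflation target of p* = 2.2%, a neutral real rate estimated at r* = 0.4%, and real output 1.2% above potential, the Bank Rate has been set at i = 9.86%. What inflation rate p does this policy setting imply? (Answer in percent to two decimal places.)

6.64%

Output 1.2% above potential → x = 1.2.
Collecting p: i = r* + (1 + 0.5) p − 0.5 p* + 0.5 x
1.5 p = 9.86 − 0.4 + 0.5 × 2.2 − 0.5 × 1.2 = 9.96
p = 9.96 / 1.5 = 6.64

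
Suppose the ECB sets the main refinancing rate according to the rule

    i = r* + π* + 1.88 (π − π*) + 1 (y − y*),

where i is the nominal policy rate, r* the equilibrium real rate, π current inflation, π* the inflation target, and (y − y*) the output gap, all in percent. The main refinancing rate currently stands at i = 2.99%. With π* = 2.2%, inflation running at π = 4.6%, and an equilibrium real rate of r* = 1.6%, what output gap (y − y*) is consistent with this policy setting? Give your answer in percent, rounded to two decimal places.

1 (y − y*) = 2.99 − 1.6 − 2.2 − 1.88 × (4.6 − 2.2) = -5.322
(y − y*) = -5.322 / 1 = -5.32

-5.32%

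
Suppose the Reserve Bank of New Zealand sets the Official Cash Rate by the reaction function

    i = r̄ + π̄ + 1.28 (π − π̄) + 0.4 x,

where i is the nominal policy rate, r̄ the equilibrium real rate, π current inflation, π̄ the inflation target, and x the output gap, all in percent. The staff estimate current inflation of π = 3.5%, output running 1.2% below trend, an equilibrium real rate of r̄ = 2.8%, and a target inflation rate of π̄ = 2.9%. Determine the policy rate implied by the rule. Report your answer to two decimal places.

5.99%

Output 1.2% below potential → x = -1.2.
i = 2.8 + 2.9 + 1.28 × (3.5 − 2.9) + 0.4 × (-1.2)
   = 2.8 + 2.9 + 0.768 − 0.48 = 5.99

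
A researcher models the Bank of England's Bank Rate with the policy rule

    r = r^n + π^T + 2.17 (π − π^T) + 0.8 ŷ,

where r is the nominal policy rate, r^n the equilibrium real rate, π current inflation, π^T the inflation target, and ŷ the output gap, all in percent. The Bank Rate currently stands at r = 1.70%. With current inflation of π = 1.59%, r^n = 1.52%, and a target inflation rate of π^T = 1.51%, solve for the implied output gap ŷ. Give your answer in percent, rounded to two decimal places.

-1.88%

0.8 ŷ = 1.70 − 1.52 − 1.51 − 2.17 × (1.59 − 1.51) = -1.5036
ŷ = -1.5036 / 0.8 = -1.88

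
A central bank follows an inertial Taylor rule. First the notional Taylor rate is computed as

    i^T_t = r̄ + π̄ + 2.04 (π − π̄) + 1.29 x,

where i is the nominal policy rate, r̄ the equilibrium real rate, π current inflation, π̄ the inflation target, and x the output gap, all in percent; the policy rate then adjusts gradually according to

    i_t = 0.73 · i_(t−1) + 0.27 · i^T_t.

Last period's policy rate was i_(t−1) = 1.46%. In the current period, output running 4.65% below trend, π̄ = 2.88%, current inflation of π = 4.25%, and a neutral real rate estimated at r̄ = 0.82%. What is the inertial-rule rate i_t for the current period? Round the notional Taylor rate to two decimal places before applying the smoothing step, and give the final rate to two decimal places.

1.20%

Output 4.65% below potential → x = -4.65.
i^T_t = 0.82 + 2.88 + 2.04 × (4.25 − 2.88) + 1.29 × (-4.65)
   = 0.82 + 2.88 + 2.7948 − 5.9985 = 0.50
i_t = 0.73 × 1.46 + 0.27 × 0.50 = 1.0658 + 0.135 = 1.20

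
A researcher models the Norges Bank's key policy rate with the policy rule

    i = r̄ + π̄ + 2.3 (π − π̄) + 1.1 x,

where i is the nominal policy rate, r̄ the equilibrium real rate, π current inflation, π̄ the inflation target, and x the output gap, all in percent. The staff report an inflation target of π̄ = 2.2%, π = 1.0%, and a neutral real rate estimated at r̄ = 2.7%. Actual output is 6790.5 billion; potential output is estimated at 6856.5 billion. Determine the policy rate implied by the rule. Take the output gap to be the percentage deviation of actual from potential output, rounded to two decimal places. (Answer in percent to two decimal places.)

Output gap = 100 × (6790.5 − 6856.5) / 6856.5 = -0.96%.
i = 2.70 + 2.20 + 2.3 × (1.00 − 2.20) + 1.1 × (-0.96)
   = 2.70 + 2.2 − 2.76 − 1.056 = 1.08

1.08%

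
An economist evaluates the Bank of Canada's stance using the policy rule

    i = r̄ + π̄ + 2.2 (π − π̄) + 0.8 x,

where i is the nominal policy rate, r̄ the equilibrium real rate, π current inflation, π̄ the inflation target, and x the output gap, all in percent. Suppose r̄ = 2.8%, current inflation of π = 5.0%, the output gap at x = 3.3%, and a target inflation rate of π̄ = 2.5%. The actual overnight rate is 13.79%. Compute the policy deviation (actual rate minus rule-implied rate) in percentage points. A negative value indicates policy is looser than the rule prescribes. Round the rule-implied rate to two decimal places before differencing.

0.35 pp

i = 2.8 + 2.5 + 2.2 × (5.0 − 2.5) + 0.8 × 3.3
   = 2.8 + 2.5 + 5.5 + 2.64 = 13.44
Deviation = 13.79 − 13.44 = 0.35 pp.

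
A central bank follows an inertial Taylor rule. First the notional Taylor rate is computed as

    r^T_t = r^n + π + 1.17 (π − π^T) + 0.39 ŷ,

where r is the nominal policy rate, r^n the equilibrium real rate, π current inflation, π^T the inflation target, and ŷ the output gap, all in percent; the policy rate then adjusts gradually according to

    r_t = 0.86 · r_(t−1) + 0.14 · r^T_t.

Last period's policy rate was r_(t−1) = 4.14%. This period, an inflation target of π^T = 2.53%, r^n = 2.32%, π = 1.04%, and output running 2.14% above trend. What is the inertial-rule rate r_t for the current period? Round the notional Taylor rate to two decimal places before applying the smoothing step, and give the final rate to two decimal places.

3.90%

Output 2.14% above potential → ŷ = 2.14.
r^T_t = 2.32 + 1.04 + 1.17 × (1.04 − 2.53) + 0.39 × 2.14
   = 2.32 + 1.04 − 1.7433 + 0.8346 = 2.45
r_t = 0.86 × 4.14 + 0.14 × 2.45 = 3.5604 + 0.343 = 3.90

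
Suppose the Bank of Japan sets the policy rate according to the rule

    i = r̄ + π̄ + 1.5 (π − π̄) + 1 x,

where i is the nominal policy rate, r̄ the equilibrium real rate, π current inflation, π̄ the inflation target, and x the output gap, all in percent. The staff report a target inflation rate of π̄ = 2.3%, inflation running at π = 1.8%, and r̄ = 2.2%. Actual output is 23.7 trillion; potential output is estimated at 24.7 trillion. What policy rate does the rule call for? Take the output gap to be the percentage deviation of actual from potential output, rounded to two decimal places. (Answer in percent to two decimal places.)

-0.30%

Output gap = 100 × (23.7 − 24.7) / 24.7 = -4.05%.
i = 2.20 + 2.30 + 1.5 × (1.80 − 2.30) + 1 × (-4.05)
   = 2.20 + 2.3 − 0.75 − 4.05 = -0.30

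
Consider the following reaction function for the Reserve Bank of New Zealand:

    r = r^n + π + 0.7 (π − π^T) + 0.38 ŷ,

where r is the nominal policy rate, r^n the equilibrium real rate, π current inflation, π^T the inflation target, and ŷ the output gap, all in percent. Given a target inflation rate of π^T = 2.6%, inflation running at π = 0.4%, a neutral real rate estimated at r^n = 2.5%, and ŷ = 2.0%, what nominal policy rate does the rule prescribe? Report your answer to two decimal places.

r = 2.5 + 0.4 + 0.7 × (0.4 − 2.6) + 0.38 × 2.0
   = 2.5 + 0.4 − 1.54 + 0.76 = 2.12

2.12%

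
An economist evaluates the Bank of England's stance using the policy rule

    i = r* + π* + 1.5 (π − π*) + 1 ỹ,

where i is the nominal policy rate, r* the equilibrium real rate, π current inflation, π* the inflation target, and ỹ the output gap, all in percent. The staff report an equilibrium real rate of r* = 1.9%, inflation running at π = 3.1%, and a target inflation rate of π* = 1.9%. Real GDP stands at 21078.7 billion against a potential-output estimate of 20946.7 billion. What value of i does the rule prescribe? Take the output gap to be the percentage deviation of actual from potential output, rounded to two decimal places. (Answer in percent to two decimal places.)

6.23%

Output gap = 100 × (21078.7 − 20946.7) / 20946.7 = 0.63%.
i = 1.90 + 1.90 + 1.5 × (3.10 − 1.90) + 1 × 0.63
   = 1.90 + 1.9 + 1.8 + 0.63 = 6.23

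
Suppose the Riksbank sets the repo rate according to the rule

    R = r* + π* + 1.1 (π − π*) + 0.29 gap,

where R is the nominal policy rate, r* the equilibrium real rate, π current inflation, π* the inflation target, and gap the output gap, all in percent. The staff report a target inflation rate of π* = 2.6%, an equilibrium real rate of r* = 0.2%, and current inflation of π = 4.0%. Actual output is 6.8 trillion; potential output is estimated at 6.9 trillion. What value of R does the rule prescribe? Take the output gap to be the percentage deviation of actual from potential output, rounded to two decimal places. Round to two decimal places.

Output gap = 100 × (6.8 − 6.9) / 6.9 = -1.45%.
R = 0.20 + 2.60 + 1.1 × (4.00 − 2.60) + 0.29 × (-1.45)
   = 0.20 + 2.6 + 1.54 − 0.4205 = 3.92

3.92%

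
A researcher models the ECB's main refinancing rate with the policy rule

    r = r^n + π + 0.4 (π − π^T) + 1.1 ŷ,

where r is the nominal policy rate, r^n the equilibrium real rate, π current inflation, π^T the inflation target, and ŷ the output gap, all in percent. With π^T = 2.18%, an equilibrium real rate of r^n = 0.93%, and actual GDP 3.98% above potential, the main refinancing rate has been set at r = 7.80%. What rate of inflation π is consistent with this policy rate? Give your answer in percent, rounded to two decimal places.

Output 3.98% above potential → ŷ = 3.98.
Collecting π: r = r^n + (1 + 0.4) π − 0.4 π^T + 1.1 ŷ
1.4 π = 7.80 − 0.93 + 0.4 × 2.18 − 1.1 × 3.98 = 3.364
π = 3.364 / 1.4 = 2.40

2.40%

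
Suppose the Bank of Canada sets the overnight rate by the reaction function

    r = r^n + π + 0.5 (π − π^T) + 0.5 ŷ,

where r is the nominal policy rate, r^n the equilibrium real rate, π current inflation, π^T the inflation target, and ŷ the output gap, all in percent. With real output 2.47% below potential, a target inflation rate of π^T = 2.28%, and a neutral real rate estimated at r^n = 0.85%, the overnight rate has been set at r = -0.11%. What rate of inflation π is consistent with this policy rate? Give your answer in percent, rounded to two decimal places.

Output 2.47% below potential → ŷ = -2.47.
Collecting π: r = r^n + (1 + 0.5) π − 0.5 π^T + 0.5 ŷ
1.5 π = -0.11 − 0.85 + 0.5 × 2.28 − 0.5 × (-2.47) = 1.415
π = 1.415 / 1.5 = 0.94

0.94%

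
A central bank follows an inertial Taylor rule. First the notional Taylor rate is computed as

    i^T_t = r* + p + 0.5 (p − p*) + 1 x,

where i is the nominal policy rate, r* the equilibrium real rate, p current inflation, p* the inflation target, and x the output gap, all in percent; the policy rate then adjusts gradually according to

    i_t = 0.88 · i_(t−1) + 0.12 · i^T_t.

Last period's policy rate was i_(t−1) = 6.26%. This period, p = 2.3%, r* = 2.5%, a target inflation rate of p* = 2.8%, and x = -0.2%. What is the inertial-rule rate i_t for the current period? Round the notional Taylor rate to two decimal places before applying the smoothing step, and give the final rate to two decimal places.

6.03%

i^T_t = 2.5 + 2.3 + 0.5 × (2.3 − 2.8) + 1 × (-0.2)
   = 2.5 + 2.3 − 0.25 − 0.2 = 4.35
i_t = 0.88 × 6.26 + 0.12 × 4.35 = 5.5088 + 0.522 = 6.03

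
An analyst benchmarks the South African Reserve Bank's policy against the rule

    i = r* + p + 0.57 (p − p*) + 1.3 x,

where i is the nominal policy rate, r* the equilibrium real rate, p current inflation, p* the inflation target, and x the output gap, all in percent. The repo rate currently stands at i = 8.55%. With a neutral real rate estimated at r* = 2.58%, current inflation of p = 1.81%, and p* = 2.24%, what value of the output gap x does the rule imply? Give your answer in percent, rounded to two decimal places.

1.3 x = 8.55 − 2.58 − 1.81 − 0.57 × (1.81 − 2.24) = 4.4051
x = 4.4051 / 1.3 = 3.39

3.39%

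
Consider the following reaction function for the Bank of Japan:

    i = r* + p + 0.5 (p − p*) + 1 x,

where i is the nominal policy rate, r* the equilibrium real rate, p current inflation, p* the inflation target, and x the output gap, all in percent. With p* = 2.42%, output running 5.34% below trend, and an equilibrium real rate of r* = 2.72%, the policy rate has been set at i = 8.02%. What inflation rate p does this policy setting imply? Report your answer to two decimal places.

Output 5.34% below potential → x = -5.34.
Collecting p: i = r* + (1 + 0.5) p − 0.5 p* + 1 x
1.5 p = 8.02 − 2.72 + 0.5 × 2.42 − 1 × (-5.34) = 11.85
p = 11.85 / 1.5 = 7.90

7.90%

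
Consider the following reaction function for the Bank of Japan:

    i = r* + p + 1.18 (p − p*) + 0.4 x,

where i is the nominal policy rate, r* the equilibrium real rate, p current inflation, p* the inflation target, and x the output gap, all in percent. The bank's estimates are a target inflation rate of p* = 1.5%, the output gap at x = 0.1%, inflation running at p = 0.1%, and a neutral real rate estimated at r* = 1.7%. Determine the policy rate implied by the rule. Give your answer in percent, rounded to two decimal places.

i = 1.7 + 0.1 + 1.18 × (0.1 − 1.5) + 0.4 × 0.1
   = 1.7 + 0.1 − 1.652 + 0.04 = 0.19

0.19%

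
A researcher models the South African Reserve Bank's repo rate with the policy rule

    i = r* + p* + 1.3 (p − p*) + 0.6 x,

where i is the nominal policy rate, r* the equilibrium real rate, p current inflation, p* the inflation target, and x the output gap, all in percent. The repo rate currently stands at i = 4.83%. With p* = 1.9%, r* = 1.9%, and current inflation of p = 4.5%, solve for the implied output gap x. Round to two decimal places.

-3.92%

0.6 x = 4.83 − 1.9 − 1.9 − 1.3 × (4.5 − 1.9) = -2.35
x = -2.35 / 0.6 = -3.92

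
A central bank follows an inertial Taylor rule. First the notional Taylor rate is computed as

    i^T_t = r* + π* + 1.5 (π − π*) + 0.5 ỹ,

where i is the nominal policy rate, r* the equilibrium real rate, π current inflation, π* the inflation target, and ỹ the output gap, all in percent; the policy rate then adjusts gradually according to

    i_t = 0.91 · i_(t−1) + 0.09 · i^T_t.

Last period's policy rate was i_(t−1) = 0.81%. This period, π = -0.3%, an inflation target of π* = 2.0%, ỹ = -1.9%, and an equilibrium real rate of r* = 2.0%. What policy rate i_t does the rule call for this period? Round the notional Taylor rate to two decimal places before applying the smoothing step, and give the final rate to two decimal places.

0.70%

i^T_t = 2.0 + 2.0 + 1.5 × (-0.3 − 2.0) + 0.5 × (-1.9)
   = 2.0 + 2 − 3.45 − 0.95 = -0.40
i_t = 0.91 × 0.81 + 0.09 × (-0.40) = 0.7371 − 0.036 = 0.70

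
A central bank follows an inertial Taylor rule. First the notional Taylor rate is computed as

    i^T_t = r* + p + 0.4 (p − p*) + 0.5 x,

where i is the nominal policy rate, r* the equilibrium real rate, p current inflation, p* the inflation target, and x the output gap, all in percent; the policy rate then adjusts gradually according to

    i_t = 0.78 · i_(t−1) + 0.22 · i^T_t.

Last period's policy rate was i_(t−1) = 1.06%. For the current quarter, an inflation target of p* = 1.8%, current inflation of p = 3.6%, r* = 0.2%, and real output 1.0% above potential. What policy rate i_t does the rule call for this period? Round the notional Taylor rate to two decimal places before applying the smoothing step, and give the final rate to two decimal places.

Output 1.0% above potential → x = 1.0.
i^T_t = 0.2 + 3.6 + 0.4 × (3.6 − 1.8) + 0.5 × 1.0
   = 0.2 + 3.6 + 0.72 + 0.5 = 5.02
i_t = 0.78 × 1.06 + 0.22 × 5.02 = 0.8268 + 1.1044 = 1.93

1.93%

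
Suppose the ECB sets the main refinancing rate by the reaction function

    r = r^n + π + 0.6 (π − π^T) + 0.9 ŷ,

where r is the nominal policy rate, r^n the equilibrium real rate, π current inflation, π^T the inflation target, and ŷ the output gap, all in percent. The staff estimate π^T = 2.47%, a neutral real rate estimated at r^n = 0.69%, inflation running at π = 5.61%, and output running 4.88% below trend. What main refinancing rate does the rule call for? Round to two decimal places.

Output 4.88% below potential → ŷ = -4.88.
r = 0.69 + 5.61 + 0.6 × (5.61 − 2.47) + 0.9 × (-4.88)
   = 0.69 + 5.61 + 1.884 − 4.392 = 3.79

3.79%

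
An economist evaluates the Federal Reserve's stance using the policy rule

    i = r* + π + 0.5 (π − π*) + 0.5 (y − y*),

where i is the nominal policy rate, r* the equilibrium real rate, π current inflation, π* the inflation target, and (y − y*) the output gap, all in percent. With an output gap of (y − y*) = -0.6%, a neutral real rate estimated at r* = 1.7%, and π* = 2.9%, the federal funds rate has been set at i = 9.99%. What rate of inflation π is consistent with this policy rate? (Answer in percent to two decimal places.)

Collecting π: i = r* + (1 + 0.5) π − 0.5 π* + 0.5 (y − y*)
1.5 π = 9.99 − 1.7 + 0.5 × 2.9 − 0.5 × (-0.6) = 10.04
π = 10.04 / 1.5 = 6.69

6.69%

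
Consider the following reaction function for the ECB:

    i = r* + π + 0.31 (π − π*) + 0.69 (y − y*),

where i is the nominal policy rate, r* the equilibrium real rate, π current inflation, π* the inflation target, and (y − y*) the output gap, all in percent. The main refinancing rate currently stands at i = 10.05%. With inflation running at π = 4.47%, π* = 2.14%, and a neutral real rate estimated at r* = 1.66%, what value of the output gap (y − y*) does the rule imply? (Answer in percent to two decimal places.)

4.63%

0.69 (y − y*) = 10.05 − 1.66 − 4.47 − 0.31 × (4.47 − 2.14) = 3.1977
(y − y*) = 3.1977 / 0.69 = 4.63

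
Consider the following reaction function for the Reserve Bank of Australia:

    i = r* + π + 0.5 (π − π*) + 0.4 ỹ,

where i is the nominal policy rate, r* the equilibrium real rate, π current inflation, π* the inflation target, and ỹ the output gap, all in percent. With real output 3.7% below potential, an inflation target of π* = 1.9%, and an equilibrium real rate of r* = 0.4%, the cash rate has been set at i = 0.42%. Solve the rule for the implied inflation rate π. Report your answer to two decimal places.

1.63%

Output 3.7% below potential → ỹ = -3.7.
Collecting π: i = r* + (1 + 0.5) π − 0.5 π* + 0.4 ỹ
1.5 π = 0.42 − 0.4 + 0.5 × 1.9 − 0.4 × (-3.7) = 2.45
π = 2.45 / 1.5 = 1.63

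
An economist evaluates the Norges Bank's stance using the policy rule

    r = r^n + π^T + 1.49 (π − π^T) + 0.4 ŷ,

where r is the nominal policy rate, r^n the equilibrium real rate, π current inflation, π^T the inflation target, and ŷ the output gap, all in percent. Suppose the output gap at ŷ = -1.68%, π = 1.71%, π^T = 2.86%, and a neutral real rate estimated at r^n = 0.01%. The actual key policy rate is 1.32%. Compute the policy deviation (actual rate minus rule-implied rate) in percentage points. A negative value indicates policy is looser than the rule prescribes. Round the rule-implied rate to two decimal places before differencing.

r = 0.01 + 2.86 + 1.49 × (1.71 − 2.86) + 0.4 × (-1.68)
   = 0.01 + 2.86 − 1.7135 − 0.672 = 0.48
Deviation = 1.32 − 0.48 = 0.84 pp.

0.84 pp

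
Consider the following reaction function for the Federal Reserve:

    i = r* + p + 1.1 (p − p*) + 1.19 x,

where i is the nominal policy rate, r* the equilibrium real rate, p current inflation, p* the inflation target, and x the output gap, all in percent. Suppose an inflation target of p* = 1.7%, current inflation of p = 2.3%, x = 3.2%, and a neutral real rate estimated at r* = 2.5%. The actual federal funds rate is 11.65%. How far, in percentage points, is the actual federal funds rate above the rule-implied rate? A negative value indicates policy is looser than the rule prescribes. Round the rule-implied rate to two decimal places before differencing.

2.38 pp

i = 2.5 + 2.3 + 1.1 × (2.3 − 1.7) + 1.19 × 3.2
   = 2.5 + 2.3 + 0.66 + 3.808 = 9.27
Deviation = 11.65 − 9.27 = 2.38 pp.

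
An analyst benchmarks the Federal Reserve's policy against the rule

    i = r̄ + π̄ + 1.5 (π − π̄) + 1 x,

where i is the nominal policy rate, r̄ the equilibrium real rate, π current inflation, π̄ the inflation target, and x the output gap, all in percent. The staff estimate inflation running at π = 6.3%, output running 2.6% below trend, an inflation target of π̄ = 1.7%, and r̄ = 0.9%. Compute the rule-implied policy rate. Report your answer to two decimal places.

6.90%

Output 2.6% below potential → x = -2.6.
i = 0.9 + 1.7 + 1.5 × (6.3 − 1.7) + 1 × (-2.6)
   = 0.9 + 1.7 + 6.9 − 2.6 = 6.90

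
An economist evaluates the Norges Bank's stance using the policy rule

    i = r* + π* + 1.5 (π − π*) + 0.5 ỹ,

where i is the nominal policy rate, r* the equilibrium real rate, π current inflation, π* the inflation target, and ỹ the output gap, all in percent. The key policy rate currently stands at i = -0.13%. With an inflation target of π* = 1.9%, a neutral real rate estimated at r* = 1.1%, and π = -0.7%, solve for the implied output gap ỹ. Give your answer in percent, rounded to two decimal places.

1.54%

0.5 ỹ = -0.13 − 1.1 − 1.9 − 1.5 × ((-0.7) − 1.9) = 0.77
ỹ = 0.77 / 0.5 = 1.54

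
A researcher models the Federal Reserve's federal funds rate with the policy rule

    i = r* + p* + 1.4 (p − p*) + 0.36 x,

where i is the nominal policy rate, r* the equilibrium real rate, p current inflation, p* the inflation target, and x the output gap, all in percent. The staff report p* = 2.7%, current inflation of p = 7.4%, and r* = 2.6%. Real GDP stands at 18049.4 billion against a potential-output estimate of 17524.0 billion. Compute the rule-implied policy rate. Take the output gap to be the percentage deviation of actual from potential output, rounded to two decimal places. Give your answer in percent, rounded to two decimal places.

12.96%

Output gap = 100 × (18049.4 − 17524.0) / 17524.0 = 3.00%.
i = 2.60 + 2.70 + 1.4 × (7.40 − 2.70) + 0.36 × 3.00
   = 2.60 + 2.7 + 6.58 + 1.08 = 12.96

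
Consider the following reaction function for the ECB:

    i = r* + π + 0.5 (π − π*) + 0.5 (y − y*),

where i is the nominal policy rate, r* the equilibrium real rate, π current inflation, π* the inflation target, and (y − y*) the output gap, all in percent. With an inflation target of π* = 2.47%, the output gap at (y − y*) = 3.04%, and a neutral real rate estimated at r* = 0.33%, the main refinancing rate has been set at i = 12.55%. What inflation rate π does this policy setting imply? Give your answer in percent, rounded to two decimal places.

7.96%

Collecting π: i = r* + (1 + 0.5) π − 0.5 π* + 0.5 (y − y*)
1.5 π = 12.55 − 0.33 + 0.5 × 2.47 − 0.5 × 3.04 = 11.935
π = 11.935 / 1.5 = 7.96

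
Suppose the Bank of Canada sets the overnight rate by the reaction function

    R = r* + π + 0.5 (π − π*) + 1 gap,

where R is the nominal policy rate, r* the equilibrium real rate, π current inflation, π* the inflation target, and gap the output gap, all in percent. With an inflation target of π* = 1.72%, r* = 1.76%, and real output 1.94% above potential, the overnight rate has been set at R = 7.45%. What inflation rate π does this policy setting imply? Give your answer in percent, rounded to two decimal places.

3.07%

Output 1.94% above potential → gap = 1.94.
Collecting π: R = r* + (1 + 0.5) π − 0.5 π* + 1 gap
1.5 π = 7.45 − 1.76 + 0.5 × 1.72 − 1 × 1.94 = 4.61
π = 4.61 / 1.5 = 3.07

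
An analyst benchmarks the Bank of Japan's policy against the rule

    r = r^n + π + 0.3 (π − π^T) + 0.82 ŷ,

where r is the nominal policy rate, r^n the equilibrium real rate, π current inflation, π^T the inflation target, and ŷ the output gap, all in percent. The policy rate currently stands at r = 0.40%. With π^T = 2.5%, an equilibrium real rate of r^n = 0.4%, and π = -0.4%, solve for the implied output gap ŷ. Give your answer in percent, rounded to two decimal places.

0.82 ŷ = 0.40 − 0.4 − (-0.4) − 0.3 × ((-0.4) − 2.5) = 1.27
ŷ = 1.27 / 0.82 = 1.55

1.55%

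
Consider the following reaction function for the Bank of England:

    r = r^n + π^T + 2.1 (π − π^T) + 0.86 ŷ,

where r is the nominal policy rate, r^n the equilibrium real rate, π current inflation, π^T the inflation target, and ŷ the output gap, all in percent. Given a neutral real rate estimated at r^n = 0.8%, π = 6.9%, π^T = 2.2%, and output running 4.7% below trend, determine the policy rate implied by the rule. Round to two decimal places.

Output 4.7% below potential → ŷ = -4.7.
r = 0.8 + 2.2 + 2.1 × (6.9 − 2.2) + 0.86 × (-4.7)
   = 0.8 + 2.2 + 9.87 − 4.042 = 8.83

8.83%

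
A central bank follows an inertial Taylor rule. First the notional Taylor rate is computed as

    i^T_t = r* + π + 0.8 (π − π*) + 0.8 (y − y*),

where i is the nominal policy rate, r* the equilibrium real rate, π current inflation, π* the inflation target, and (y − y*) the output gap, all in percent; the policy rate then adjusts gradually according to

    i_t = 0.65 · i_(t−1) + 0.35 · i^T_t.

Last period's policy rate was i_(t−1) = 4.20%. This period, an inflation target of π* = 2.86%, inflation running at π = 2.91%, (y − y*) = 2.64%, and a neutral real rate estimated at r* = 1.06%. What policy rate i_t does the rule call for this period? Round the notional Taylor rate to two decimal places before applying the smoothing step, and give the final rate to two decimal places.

4.87%

i^T_t = 1.06 + 2.91 + 0.8 × (2.91 − 2.86) + 0.8 × 2.64
   = 1.06 + 2.91 + 0.04 + 2.112 = 6.12
i_t = 0.65 × 4.20 + 0.35 × 6.12 = 2.73 + 2.142 = 4.87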